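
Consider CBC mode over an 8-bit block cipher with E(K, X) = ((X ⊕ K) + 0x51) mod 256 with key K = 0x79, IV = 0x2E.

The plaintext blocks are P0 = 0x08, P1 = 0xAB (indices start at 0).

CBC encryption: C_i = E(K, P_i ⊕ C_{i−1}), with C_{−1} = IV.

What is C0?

C0 = 0xB0

C0: P0 ⊕ 0x2E = 0x26; E(K, 0x26) = 0xB0.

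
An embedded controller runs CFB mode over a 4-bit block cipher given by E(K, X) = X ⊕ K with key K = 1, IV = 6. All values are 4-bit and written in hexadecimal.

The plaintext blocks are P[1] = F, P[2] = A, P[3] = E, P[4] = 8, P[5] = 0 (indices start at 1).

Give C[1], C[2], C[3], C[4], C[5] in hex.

C[1] = 8, C[2] = 3, C[3] = C, C[4] = 5, C[5] = 4

CFB encryption: C_i = P_i ⊕ E(K, C_{i−1}), with C_{0} = IV.
C[1]: E(K, 6) = 7; F ⊕ 7 = 8.
C[2]: E(K, 8) = 9; A ⊕ 9 = 3.
C[3]: E(K, 3) = 2; E ⊕ 2 = C.
C[4]: E(K, C) = D; 8 ⊕ D = 5.
C[5]: E(K, 5) = 4; 0 ⊕ 4 = 4.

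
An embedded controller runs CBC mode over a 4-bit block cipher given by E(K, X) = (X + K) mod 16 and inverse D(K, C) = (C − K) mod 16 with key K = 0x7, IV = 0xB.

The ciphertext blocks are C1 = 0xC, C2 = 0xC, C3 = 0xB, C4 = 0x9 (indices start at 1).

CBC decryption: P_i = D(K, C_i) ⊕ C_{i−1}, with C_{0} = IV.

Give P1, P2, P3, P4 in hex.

P1 = 0xE, P2 = 0x9, P3 = 0x8, P4 = 0x9

P1: D(K, 0xC) = 0x5; 0x5 ⊕ 0xB = 0xE.
P2: D(K, 0xC) = 0x5; 0x5 ⊕ 0xC = 0x9.
P3: D(K, 0xB) = 0x4; 0x4 ⊕ 0xC = 0x8.
P4: D(K, 0x9) = 0x2; 0x2 ⊕ 0xB = 0x9.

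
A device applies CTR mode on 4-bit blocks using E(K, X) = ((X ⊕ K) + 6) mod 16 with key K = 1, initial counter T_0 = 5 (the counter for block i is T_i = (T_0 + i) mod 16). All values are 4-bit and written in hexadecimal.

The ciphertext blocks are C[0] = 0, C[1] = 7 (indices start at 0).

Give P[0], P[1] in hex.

CTR decryption: S_i = E(K, T_i) where T_i is the counter for block i; P_i = C_i ⊕ S_i.
P[0]: T = 5, S = E(K, T) = A; 0 ⊕ A = A.
P[1]: T = 6, S = E(K, T) = D; 7 ⊕ D = A.

P[0] = A, P[1] = A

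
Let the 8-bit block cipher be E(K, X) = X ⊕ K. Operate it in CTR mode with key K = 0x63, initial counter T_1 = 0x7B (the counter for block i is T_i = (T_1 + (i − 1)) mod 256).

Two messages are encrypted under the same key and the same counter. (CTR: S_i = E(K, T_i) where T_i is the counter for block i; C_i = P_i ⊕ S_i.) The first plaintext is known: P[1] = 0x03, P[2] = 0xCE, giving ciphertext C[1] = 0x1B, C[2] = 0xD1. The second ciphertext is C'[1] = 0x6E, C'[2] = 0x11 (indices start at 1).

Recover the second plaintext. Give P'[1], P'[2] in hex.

In CTR with a reused counter, both messages share the same keystream S_i, so C_i ⊕ C'_i = P_i ⊕ P'_i and thus P'_i = P_i ⊕ C_i ⊕ C'_i.
P'[1]: 0x03 ⊕ 0x1B ⊕ 0x6E = 0x76.
P'[2]: 0xCE ⊕ 0xD1 ⊕ 0x11 = 0x0E.

P'[1] = 0x76, P'[2] = 0x0E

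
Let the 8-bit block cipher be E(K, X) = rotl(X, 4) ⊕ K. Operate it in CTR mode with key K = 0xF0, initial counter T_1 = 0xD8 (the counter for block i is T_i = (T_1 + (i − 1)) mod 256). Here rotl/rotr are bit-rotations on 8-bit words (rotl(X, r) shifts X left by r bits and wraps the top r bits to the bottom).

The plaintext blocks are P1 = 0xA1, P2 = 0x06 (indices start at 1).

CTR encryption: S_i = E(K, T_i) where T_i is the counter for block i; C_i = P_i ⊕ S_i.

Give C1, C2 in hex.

C1 = 0xDC, C2 = 0x6B

C1: T = 0xD8, S = E(K, T) = 0x7D; 0xA1 ⊕ 0x7D = 0xDC.
C2: T = 0xD9, S = E(K, T) = 0x6D; 0x06 ⊕ 0x6D = 0x6B.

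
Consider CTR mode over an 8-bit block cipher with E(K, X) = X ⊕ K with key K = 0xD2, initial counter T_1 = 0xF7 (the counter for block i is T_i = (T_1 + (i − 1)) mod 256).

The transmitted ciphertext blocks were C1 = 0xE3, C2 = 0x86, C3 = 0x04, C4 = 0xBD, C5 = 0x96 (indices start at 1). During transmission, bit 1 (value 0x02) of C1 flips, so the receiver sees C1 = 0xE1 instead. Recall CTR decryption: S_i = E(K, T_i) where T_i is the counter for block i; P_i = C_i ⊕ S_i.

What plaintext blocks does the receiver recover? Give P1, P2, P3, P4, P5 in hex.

Only C1 changed, to 0xE1. In CTR, a change in C_i flips the same bit in P_i only; the keystream is unaffected. Decrypting the received ciphertext:
P1: T = 0xF7, S = E(K, T) = 0x25; 0xE1 ⊕ 0x25 = 0xC4.
P2: T = 0xF8, S = E(K, T) = 0x2A; 0x86 ⊕ 0x2A = 0xAC.
P3: T = 0xF9, S = E(K, T) = 0x2B; 0x04 ⊕ 0x2B = 0x2F.
P4: T = 0xFA, S = E(K, T) = 0x28; 0xBD ⊕ 0x28 = 0x95.
P5: T = 0xFB, S = E(K, T) = 0x29; 0x96 ⊕ 0x29 = 0xBF.
Blocks that differ from the original plaintext: P1.

P1 = 0xC4, P2 = 0xAC, P3 = 0x2F, P4 = 0x95, P5 = 0xBF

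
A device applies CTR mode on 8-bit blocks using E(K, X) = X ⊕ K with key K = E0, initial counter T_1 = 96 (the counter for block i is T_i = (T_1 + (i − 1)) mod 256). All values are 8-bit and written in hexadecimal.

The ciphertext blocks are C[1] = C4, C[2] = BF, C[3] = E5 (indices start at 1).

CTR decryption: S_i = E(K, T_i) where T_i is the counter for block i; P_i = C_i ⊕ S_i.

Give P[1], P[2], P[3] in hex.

P[1]: T = 96, S = E(K, T) = 76; C4 ⊕ 76 = B2.
P[2]: T = 97, S = E(K, T) = 77; BF ⊕ 77 = C8.
P[3]: T = 98, S = E(K, T) = 78; E5 ⊕ 78 = 9D.

P[1] = B2, P[2] = C8, P[3] = 9D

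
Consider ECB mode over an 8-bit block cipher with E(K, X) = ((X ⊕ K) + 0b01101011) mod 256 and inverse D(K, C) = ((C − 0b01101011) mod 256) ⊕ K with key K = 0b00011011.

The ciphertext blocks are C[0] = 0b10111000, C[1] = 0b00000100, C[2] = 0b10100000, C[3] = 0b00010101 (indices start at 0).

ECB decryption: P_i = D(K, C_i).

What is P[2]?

P[2]: D(K, 0b10100000) = 0b00101110.

P[2] = 0b00101110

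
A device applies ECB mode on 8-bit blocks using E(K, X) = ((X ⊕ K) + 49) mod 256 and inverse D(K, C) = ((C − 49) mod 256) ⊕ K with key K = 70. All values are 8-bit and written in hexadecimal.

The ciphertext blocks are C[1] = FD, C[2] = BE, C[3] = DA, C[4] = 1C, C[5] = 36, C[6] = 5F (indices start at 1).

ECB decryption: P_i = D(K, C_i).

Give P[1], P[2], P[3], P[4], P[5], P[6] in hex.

P[1]: D(K, FD) = C4.
P[2]: D(K, BE) = 05.
P[3]: D(K, DA) = E1.
P[4]: D(K, 1C) = A3.
P[5]: D(K, 36) = 9D.
P[6]: D(K, 5F) = 66.

P[1] = C4, P[2] = 05, P[3] = E1, P[4] = A3, P[5] = 9D, P[6] = 66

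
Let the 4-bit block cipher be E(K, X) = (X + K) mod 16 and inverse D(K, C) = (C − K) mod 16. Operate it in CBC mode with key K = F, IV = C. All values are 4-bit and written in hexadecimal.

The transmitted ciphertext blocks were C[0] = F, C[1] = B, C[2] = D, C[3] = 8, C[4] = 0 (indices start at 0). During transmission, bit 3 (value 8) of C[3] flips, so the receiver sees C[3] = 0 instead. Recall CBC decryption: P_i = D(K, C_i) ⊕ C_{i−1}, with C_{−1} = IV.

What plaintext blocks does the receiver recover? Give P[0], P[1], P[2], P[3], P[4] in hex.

P[0] = C, P[1] = 3, P[2] = 5, P[3] = C, P[4] = 1

Only C[3] changed, to 0. In CBC, a change in C_i garbles P_i and flips the same bit in P_{i+1}. Decrypting the received ciphertext:
P[0]: D(K, F) = 0; 0 ⊕ C = C.
P[1]: D(K, B) = C; C ⊕ F = 3.
P[2]: D(K, D) = E; E ⊕ B = 5.
P[3]: D(K, 0) = 1; 1 ⊕ D = C.
P[4]: D(K, 0) = 1; 1 ⊕ 0 = 1.
Blocks that differ from the original plaintext: P[3], P[4].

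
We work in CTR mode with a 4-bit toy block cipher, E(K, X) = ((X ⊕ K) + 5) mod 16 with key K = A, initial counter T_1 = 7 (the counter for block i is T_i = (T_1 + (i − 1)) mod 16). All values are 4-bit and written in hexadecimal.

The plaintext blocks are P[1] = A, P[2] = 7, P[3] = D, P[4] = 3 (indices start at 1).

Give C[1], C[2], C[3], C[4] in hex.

CTR encryption: S_i = E(K, T_i) where T_i is the counter for block i; C_i = P_i ⊕ S_i.
C[1]: T = 7, S = E(K, T) = 2; A ⊕ 2 = 8.
C[2]: T = 8, S = E(K, T) = 7; 7 ⊕ 7 = 0.
C[3]: T = 9, S = E(K, T) = 8; D ⊕ 8 = 5.
C[4]: T = A, S = E(K, T) = 5; 3 ⊕ 5 = 6.

C[1] = 8, C[2] = 0, C[3] = 5, C[4] = 6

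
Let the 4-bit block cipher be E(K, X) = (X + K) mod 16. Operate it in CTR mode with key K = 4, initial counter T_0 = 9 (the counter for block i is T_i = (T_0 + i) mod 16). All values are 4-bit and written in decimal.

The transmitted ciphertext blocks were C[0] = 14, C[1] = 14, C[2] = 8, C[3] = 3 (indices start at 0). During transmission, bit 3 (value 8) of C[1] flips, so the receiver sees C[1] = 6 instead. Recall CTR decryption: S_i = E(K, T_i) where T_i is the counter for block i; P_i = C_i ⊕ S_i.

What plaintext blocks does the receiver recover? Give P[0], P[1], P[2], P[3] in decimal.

P[0] = 3, P[1] = 8, P[2] = 7, P[3] = 3

Only C[1] changed, to 6. In CTR, a change in C_i flips the same bit in P_i only; the keystream is unaffected. Decrypting the received ciphertext:
P[0]: T = 9, S = E(K, T) = 13; 14 ⊕ 13 = 3.
P[1]: T = 10, S = E(K, T) = 14; 6 ⊕ 14 = 8.
P[2]: T = 11, S = E(K, T) = 15; 8 ⊕ 15 = 7.
P[3]: T = 12, S = E(K, T) = 0; 3 ⊕ 0 = 3.
Blocks that differ from the original plaintext: P[1].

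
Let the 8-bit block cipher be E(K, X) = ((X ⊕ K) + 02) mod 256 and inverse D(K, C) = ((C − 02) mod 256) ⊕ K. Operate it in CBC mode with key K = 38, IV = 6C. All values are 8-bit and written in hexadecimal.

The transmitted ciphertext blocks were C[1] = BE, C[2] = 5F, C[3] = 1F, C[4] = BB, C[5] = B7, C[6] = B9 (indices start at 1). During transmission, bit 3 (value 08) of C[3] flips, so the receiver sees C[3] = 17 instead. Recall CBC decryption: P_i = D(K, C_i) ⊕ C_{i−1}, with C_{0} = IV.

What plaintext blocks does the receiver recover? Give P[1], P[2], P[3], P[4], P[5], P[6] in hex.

P[1] = E8, P[2] = DB, P[3] = 72, P[4] = 96, P[5] = 36, P[6] = 38

Only C[3] changed, to 17. In CBC, a change in C_i garbles P_i and flips the same bit in P_{i+1}. Decrypting the received ciphertext:
P[1]: D(K, BE) = 84; 84 ⊕ 6C = E8.
P[2]: D(K, 5F) = 65; 65 ⊕ BE = DB.
P[3]: D(K, 17) = 2D; 2D ⊕ 5F = 72.
P[4]: D(K, BB) = 81; 81 ⊕ 17 = 96.
P[5]: D(K, B7) = 8D; 8D ⊕ BB = 36.
P[6]: D(K, B9) = 8F; 8F ⊕ B7 = 38.
Blocks that differ from the original plaintext: P[3], P[4].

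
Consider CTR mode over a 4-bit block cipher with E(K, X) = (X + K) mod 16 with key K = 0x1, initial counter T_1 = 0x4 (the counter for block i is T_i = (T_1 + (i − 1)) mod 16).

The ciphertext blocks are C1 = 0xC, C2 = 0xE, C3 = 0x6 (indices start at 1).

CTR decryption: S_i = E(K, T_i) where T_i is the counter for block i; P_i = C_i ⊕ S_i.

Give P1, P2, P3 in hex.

P1: T = 0x4, S = E(K, T) = 0x5; 0xC ⊕ 0x5 = 0x9.
P2: T = 0x5, S = E(K, T) = 0x6; 0xE ⊕ 0x6 = 0x8.
P3: T = 0x6, S = E(K, T) = 0x7; 0x6 ⊕ 0x7 = 0x1.

P1 = 0x9, P2 = 0x8, P3 = 0x1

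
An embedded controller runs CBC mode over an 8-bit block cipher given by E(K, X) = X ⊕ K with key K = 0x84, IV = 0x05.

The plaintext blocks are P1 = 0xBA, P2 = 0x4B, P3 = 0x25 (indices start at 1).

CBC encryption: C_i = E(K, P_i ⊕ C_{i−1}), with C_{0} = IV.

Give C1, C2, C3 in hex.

C1 = 0x3B, C2 = 0xF4, C3 = 0x55

C1: P1 ⊕ 0x05 = 0xBF; E(K, 0xBF) = 0x3B.
C2: P2 ⊕ 0x3B = 0x70; E(K, 0x70) = 0xF4.
C3: P3 ⊕ 0xF4 = 0xD1; E(K, 0xD1) = 0x55.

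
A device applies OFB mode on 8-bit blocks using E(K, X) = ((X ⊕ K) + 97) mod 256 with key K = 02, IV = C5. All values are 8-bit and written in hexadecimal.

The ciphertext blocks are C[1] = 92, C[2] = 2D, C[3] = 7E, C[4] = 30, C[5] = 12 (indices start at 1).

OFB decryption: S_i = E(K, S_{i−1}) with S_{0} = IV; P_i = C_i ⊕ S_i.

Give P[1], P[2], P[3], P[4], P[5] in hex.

P[1]: S = E(K, C5) = 5E; 92 ⊕ 5E = CC.
P[2]: S = E(K, 5E) = F3; 2D ⊕ F3 = DE.
P[3]: S = E(K, F3) = 88; 7E ⊕ 88 = F6.
P[4]: S = E(K, 88) = 21; 30 ⊕ 21 = 11.
P[5]: S = E(K, 21) = BA; 12 ⊕ BA = A8.

P[1] = CC, P[2] = DE, P[3] = F6, P[4] = 11, P[5] = A8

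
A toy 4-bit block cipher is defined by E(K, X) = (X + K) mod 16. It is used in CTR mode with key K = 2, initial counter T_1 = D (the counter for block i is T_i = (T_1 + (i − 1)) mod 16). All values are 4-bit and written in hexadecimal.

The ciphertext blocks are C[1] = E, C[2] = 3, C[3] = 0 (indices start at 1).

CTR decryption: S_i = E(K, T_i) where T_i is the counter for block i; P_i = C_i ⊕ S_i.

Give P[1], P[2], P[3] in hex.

P[1]: T = D, S = E(K, T) = F; E ⊕ F = 1.
P[2]: T = E, S = E(K, T) = 0; 3 ⊕ 0 = 3.
P[3]: T = F, S = E(K, T) = 1; 0 ⊕ 1 = 1.

P[1] = 1, P[2] = 3, P[3] = 1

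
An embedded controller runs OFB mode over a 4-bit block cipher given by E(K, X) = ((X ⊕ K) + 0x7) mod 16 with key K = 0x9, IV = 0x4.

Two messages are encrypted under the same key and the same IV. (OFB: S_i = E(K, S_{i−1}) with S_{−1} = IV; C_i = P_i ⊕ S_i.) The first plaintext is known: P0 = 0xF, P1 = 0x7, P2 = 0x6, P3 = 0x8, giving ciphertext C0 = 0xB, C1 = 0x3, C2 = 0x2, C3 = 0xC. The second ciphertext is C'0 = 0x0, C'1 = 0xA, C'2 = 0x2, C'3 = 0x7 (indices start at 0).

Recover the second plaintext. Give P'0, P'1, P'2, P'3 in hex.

P'0 = 0x4, P'1 = 0xE, P'2 = 0x6, P'3 = 0x3

In OFB with a reused IV, both messages share the same keystream S_i, so C_i ⊕ C'_i = P_i ⊕ P'_i and thus P'_i = P_i ⊕ C_i ⊕ C'_i.
P'0: 0xF ⊕ 0xB ⊕ 0x0 = 0x4.
P'1: 0x7 ⊕ 0x3 ⊕ 0xA = 0xE.
P'2: 0x6 ⊕ 0x2 ⊕ 0x2 = 0x6.
P'3: 0x8 ⊕ 0xC ⊕ 0x7 = 0x3.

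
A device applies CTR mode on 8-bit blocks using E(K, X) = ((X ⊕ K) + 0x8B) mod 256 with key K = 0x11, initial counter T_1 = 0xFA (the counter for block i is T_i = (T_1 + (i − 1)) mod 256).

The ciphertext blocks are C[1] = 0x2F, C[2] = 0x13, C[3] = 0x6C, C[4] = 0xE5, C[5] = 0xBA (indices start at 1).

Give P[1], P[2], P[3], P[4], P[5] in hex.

CTR decryption: S_i = E(K, T_i) where T_i is the counter for block i; P_i = C_i ⊕ S_i.
P[1]: T = 0xFA, S = E(K, T) = 0x76; 0x2F ⊕ 0x76 = 0x59.
P[2]: T = 0xFB, S = E(K, T) = 0x75; 0x13 ⊕ 0x75 = 0x66.
P[3]: T = 0xFC, S = E(K, T) = 0x78; 0x6C ⊕ 0x78 = 0x14.
P[4]: T = 0xFD, S = E(K, T) = 0x77; 0xE5 ⊕ 0x77 = 0x92.
P[5]: T = 0xFE, S = E(K, T) = 0x7A; 0xBA ⊕ 0x7A = 0xC0.

P[1] = 0x59, P[2] = 0x66, P[3] = 0x14, P[4] = 0x92, P[5] = 0xC0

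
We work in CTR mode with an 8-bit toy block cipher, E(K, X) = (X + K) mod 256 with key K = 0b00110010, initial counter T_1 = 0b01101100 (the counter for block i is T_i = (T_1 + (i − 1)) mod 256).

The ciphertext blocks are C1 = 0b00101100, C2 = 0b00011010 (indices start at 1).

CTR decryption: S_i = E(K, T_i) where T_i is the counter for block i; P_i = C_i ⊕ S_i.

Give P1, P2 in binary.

P1 = 0b10110010, P2 = 0b10000101

P1: T = 0b01101100, S = E(K, T) = 0b10011110; 0b00101100 ⊕ 0b10011110 = 0b10110010.
P2: T = 0b01101101, S = E(K, T) = 0b10011111; 0b00011010 ⊕ 0b10011111 = 0b10000101.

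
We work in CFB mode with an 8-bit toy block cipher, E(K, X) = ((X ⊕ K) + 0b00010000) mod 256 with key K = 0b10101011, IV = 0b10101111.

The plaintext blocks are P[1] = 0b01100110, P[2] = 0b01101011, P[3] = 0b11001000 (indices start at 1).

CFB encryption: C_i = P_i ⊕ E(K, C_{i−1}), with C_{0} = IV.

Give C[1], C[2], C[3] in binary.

C[1]: E(K, 0b10101111) = 0b00010100; 0b01100110 ⊕ 0b00010100 = 0b01110010.
C[2]: E(K, 0b01110010) = 0b11101001; 0b01101011 ⊕ 0b11101001 = 0b10000010.
C[3]: E(K, 0b10000010) = 0b00111001; 0b11001000 ⊕ 0b00111001 = 0b11110001.

C[1] = 0b01110010, C[2] = 0b10000010, C[3] = 0b11110001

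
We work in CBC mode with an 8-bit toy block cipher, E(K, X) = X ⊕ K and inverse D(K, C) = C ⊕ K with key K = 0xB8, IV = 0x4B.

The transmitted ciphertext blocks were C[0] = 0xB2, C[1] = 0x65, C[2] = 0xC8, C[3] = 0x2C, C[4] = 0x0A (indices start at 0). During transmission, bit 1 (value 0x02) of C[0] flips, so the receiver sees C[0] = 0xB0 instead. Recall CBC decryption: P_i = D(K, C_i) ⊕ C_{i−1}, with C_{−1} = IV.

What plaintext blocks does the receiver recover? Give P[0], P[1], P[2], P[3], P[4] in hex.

Only C[0] changed, to 0xB0. In CBC, a change in C_i garbles P_i and flips the same bit in P_{i+1}. Decrypting the received ciphertext:
P[0]: D(K, 0xB0) = 0x08; 0x08 ⊕ 0x4B = 0x43.
P[1]: D(K, 0x65) = 0xDD; 0xDD ⊕ 0xB0 = 0x6D.
P[2]: D(K, 0xC8) = 0x70; 0x70 ⊕ 0x65 = 0x15.
P[3]: D(K, 0x2C) = 0x94; 0x94 ⊕ 0xC8 = 0x5C.
P[4]: D(K, 0x0A) = 0xB2; 0xB2 ⊕ 0x2C = 0x9E.
Blocks that differ from the original plaintext: P[0], P[1].

P[0] = 0x43, P[1] = 0x6D, P[2] = 0x15, P[3] = 0x5C, P[4] = 0x9E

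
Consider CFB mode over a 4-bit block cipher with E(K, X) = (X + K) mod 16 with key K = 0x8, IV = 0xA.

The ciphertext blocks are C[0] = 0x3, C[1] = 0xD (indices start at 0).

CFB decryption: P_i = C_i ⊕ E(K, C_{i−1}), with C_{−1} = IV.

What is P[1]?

P[1] = 0x6

P[1]: E(K, 0x3) = 0xB; 0xD ⊕ 0xB = 0x6.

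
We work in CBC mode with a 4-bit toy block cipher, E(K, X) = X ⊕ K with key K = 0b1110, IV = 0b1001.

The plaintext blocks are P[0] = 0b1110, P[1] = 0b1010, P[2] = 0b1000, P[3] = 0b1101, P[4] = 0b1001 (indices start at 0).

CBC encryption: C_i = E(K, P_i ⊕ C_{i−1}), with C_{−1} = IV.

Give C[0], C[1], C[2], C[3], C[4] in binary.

C[0]: P[0] ⊕ 0b1001 = 0b0111; E(K, 0b0111) = 0b1001.
C[1]: P[1] ⊕ 0b1001 = 0b0011; E(K, 0b0011) = 0b1101.
C[2]: P[2] ⊕ 0b1101 = 0b0101; E(K, 0b0101) = 0b1011.
C[3]: P[3] ⊕ 0b1011 = 0b0110; E(K, 0b0110) = 0b1000.
C[4]: P[4] ⊕ 0b1000 = 0b0001; E(K, 0b0001) = 0b1111.

C[0] = 0b1001, C[1] = 0b1101, C[2] = 0b1011, C[3] = 0b1000, C[4] = 0b1111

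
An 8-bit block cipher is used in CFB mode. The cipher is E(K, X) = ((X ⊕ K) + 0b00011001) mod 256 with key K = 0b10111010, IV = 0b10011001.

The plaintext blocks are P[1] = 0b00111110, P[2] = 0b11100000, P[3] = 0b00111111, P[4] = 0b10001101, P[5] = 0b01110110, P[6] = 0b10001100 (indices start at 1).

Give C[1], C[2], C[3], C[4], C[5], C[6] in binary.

C[1] = 0b00000010, C[2] = 0b00110001, C[3] = 0b10011011, C[4] = 0b10110111, C[5] = 0b01010000, C[6] = 0b10001111

CFB encryption: C_i = P_i ⊕ E(K, C_{i−1}), with C_{0} = IV.
C[1]: E(K, 0b10011001) = 0b00111100; 0b00111110 ⊕ 0b00111100 = 0b00000010.
C[2]: E(K, 0b00000010) = 0b11010001; 0b11100000 ⊕ 0b11010001 = 0b00110001.
C[3]: E(K, 0b00110001) = 0b10100100; 0b00111111 ⊕ 0b10100100 = 0b10011011.
C[4]: E(K, 0b10011011) = 0b00111010; 0b10001101 ⊕ 0b00111010 = 0b10110111.
C[5]: E(K, 0b10110111) = 0b00100110; 0b01110110 ⊕ 0b00100110 = 0b01010000.
C[6]: E(K, 0b01010000) = 0b00000011; 0b10001100 ⊕ 0b00000011 = 0b10001111.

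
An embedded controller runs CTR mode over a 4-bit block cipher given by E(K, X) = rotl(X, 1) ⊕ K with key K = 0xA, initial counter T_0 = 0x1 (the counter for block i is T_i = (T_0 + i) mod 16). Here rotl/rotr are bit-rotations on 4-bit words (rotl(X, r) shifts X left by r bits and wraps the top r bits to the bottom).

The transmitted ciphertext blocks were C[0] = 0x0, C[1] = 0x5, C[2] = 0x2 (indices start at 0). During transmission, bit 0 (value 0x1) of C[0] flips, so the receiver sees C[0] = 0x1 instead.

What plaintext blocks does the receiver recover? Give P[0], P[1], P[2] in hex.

CTR decryption: S_i = E(K, T_i) where T_i is the counter for block i; P_i = C_i ⊕ S_i.
Only C[0] changed, to 0x1. In CTR, a change in C_i flips the same bit in P_i only; the keystream is unaffected. Decrypting the received ciphertext:
P[0]: T = 0x1, S = E(K, T) = 0x8; 0x1 ⊕ 0x8 = 0x9.
P[1]: T = 0x2, S = E(K, T) = 0xE; 0x5 ⊕ 0xE = 0xB.
P[2]: T = 0x3, S = E(K, T) = 0xC; 0x2 ⊕ 0xC = 0xE.
Blocks that differ from the original plaintext: P[0].

P[0] = 0x9, P[1] = 0xB, P[2] = 0xE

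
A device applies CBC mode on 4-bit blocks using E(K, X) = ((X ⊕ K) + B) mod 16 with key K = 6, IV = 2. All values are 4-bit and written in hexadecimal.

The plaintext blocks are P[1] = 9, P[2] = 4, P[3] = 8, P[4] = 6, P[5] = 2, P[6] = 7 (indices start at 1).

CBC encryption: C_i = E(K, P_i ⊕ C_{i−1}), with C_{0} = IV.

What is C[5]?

C[5] = 0

C[1]: P[1] ⊕ 2 = B; E(K, B) = 8.
C[2]: P[2] ⊕ 8 = C; E(K, C) = 5.
C[3]: P[3] ⊕ 5 = D; E(K, D) = 6.
C[4]: P[4] ⊕ 6 = 0; E(K, 0) = 1.
C[5]: P[5] ⊕ 1 = 3; E(K, 3) = 0.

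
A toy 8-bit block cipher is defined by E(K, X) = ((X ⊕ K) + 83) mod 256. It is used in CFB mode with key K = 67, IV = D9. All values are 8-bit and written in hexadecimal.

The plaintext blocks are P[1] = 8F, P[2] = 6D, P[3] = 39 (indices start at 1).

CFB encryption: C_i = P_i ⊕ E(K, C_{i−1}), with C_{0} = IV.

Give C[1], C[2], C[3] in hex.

C[1] = CE, C[2] = 41, C[3] = 90

C[1]: E(K, D9) = 41; 8F ⊕ 41 = CE.
C[2]: E(K, CE) = 2C; 6D ⊕ 2C = 41.
C[3]: E(K, 41) = A9; 39 ⊕ A9 = 90.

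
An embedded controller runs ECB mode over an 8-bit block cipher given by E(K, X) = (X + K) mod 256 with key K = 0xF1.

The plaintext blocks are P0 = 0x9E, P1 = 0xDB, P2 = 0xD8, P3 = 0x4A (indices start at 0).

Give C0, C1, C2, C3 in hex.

C0 = 0x8F, C1 = 0xCC, C2 = 0xC9, C3 = 0x3B

ECB encryption: C_i = E(K, P_i).
C0: E(K, 0x9E) = 0x8F.
C1: E(K, 0xDB) = 0xCC.
C2: E(K, 0xD8) = 0xC9.
C3: E(K, 0x4A) = 0x3B.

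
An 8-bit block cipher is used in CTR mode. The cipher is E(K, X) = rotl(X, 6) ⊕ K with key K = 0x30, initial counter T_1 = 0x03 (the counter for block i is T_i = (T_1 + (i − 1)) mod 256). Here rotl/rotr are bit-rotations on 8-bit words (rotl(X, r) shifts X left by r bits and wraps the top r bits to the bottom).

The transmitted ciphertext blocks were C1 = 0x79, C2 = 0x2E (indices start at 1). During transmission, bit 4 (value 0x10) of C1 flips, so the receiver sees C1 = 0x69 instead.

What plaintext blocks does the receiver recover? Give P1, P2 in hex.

P1 = 0x99, P2 = 0x1F

CTR decryption: S_i = E(K, T_i) where T_i is the counter for block i; P_i = C_i ⊕ S_i.
Only C1 changed, to 0x69. In CTR, a change in C_i flips the same bit in P_i only; the keystream is unaffected. Decrypting the received ciphertext:
P1: T = 0x03, S = E(K, T) = 0xF0; 0x69 ⊕ 0xF0 = 0x99.
P2: T = 0x04, S = E(K, T) = 0x31; 0x2E ⊕ 0x31 = 0x1F.
Blocks that differ from the original plaintext: P1.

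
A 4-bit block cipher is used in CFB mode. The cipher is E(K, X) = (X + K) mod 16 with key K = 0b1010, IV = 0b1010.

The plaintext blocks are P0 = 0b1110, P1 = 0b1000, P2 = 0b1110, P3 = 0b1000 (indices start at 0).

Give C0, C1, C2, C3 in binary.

C0 = 0b1010, C1 = 0b1100, C2 = 0b1000, C3 = 0b1010

CFB encryption: C_i = P_i ⊕ E(K, C_{i−1}), with C_{−1} = IV.
C0: E(K, 0b1010) = 0b0100; 0b1110 ⊕ 0b0100 = 0b1010.
C1: E(K, 0b1010) = 0b0100; 0b1000 ⊕ 0b0100 = 0b1100.
C2: E(K, 0b1100) = 0b0110; 0b1110 ⊕ 0b0110 = 0b1000.
C3: E(K, 0b1000) = 0b0010; 0b1000 ⊕ 0b0010 = 0b1010.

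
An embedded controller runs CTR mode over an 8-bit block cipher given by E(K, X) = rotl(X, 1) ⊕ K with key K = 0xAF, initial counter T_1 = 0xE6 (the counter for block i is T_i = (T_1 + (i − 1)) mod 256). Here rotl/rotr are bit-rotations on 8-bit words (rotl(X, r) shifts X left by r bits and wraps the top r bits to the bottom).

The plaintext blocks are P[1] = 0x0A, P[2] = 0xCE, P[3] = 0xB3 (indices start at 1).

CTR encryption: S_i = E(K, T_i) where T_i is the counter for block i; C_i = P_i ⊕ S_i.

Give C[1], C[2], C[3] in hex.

C[1] = 0x68, C[2] = 0xAE, C[3] = 0xCD

C[1]: T = 0xE6, S = E(K, T) = 0x62; 0x0A ⊕ 0x62 = 0x68.
C[2]: T = 0xE7, S = E(K, T) = 0x60; 0xCE ⊕ 0x60 = 0xAE.
C[3]: T = 0xE8, S = E(K, T) = 0x7E; 0xB3 ⊕ 0x7E = 0xCD.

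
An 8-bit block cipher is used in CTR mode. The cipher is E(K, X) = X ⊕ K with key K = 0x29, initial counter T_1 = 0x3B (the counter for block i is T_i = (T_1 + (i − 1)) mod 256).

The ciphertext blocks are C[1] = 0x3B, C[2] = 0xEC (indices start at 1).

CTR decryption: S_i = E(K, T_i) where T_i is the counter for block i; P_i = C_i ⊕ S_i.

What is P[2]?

P[2] = 0xF9

P[2]: T = 0x3C, S = E(K, T) = 0x15; 0xEC ⊕ 0x15 = 0xF9.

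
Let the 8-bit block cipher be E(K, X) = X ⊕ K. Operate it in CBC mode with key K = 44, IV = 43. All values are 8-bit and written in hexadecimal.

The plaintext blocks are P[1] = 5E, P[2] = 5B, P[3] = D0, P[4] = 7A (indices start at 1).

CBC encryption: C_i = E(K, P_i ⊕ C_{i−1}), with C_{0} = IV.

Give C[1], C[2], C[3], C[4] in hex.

C[1]: P[1] ⊕ 43 = 1D; E(K, 1D) = 59.
C[2]: P[2] ⊕ 59 = 02; E(K, 02) = 46.
C[3]: P[3] ⊕ 46 = 96; E(K, 96) = D2.
C[4]: P[4] ⊕ D2 = A8; E(K, A8) = EC.

C[1] = 59, C[2] = 46, C[3] = D2, C[4] = EC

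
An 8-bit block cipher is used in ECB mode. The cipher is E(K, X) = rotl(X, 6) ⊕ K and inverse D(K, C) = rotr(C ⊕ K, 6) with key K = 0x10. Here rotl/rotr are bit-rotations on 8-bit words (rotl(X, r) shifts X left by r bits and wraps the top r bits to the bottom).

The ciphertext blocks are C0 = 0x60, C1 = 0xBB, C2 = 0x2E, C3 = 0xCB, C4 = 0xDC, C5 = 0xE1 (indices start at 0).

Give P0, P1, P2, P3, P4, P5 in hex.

P0 = 0xC1, P1 = 0xAE, P2 = 0xF8, P3 = 0x6F, P4 = 0x33, P5 = 0xC7

ECB decryption: P_i = D(K, C_i).
P0: D(K, 0x60) = 0xC1.
P1: D(K, 0xBB) = 0xAE.
P2: D(K, 0x2E) = 0xF8.
P3: D(K, 0xCB) = 0x6F.
P4: D(K, 0xDC) = 0x33.
P5: D(K, 0xE1) = 0xC7.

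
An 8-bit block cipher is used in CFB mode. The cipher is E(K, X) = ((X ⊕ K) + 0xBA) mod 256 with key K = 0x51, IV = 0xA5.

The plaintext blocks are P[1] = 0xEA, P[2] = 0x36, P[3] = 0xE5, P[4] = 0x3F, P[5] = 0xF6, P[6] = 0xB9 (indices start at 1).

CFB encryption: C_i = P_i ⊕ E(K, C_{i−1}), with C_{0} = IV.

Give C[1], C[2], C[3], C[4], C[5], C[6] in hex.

C[1] = 0x44, C[2] = 0xF9, C[3] = 0x87, C[4] = 0xAF, C[5] = 0x4E, C[6] = 0x60

C[1]: E(K, 0xA5) = 0xAE; 0xEA ⊕ 0xAE = 0x44.
C[2]: E(K, 0x44) = 0xCF; 0x36 ⊕ 0xCF = 0xF9.
C[3]: E(K, 0xF9) = 0x62; 0xE5 ⊕ 0x62 = 0x87.
C[4]: E(K, 0x87) = 0x90; 0x3F ⊕ 0x90 = 0xAF.
C[5]: E(K, 0xAF) = 0xB8; 0xF6 ⊕ 0xB8 = 0x4E.
C[6]: E(K, 0x4E) = 0xD9; 0xB9 ⊕ 0xD9 = 0x60.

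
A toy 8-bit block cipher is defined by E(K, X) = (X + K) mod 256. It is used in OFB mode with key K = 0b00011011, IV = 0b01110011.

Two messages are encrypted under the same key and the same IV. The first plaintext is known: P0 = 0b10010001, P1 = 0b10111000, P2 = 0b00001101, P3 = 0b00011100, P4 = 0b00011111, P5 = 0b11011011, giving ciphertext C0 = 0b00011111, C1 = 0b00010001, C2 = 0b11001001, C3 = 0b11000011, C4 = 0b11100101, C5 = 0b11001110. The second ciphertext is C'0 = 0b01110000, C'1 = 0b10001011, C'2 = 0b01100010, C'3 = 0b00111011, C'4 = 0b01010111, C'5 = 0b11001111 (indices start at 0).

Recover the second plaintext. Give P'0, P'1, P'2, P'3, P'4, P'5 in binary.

P'0 = 0b11111110, P'1 = 0b00100010, P'2 = 0b10100110, P'3 = 0b11100100, P'4 = 0b10101101, P'5 = 0b11011010

In OFB with a reused IV, both messages share the same keystream S_i, so C_i ⊕ C'_i = P_i ⊕ P'_i and thus P'_i = P_i ⊕ C_i ⊕ C'_i.
P'0: 0b10010001 ⊕ 0b00011111 ⊕ 0b01110000 = 0b11111110.
P'1: 0b10111000 ⊕ 0b00010001 ⊕ 0b10001011 = 0b00100010.
P'2: 0b00001101 ⊕ 0b11001001 ⊕ 0b01100010 = 0b10100110.
P'3: 0b00011100 ⊕ 0b11000011 ⊕ 0b00111011 = 0b11100100.
P'4: 0b00011111 ⊕ 0b11100101 ⊕ 0b01010111 = 0b10101101.
P'5: 0b11011011 ⊕ 0b11001110 ⊕ 0b11001111 = 0b11011010.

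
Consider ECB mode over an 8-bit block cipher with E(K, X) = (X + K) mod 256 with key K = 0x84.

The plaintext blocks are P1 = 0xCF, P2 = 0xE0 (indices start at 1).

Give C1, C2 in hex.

ECB encryption: C_i = E(K, P_i).
C1: E(K, 0xCF) = 0x53.
C2: E(K, 0xE0) = 0x64.

C1 = 0x53, C2 = 0x64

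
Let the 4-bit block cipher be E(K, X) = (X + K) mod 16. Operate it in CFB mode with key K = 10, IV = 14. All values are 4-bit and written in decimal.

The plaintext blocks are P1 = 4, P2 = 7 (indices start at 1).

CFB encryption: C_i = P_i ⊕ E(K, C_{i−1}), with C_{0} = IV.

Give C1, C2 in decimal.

C1: E(K, 14) = 8; 4 ⊕ 8 = 12.
C2: E(K, 12) = 6; 7 ⊕ 6 = 1.

C1 = 12, C2 = 1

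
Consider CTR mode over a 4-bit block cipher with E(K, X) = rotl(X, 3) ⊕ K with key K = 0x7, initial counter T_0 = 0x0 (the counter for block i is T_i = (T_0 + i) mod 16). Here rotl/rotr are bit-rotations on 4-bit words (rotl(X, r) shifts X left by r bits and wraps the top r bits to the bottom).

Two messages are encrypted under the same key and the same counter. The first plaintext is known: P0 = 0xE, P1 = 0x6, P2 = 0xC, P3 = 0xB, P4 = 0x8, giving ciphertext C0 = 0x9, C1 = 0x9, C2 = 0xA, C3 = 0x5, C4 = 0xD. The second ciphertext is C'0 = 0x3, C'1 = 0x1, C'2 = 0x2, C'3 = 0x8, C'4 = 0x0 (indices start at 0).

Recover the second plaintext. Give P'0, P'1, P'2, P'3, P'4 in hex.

P'0 = 0x4, P'1 = 0xE, P'2 = 0x4, P'3 = 0x6, P'4 = 0x5

In CTR with a reused counter, both messages share the same keystream S_i, so C_i ⊕ C'_i = P_i ⊕ P'_i and thus P'_i = P_i ⊕ C_i ⊕ C'_i.
P'0: 0xE ⊕ 0x9 ⊕ 0x3 = 0x4.
P'1: 0x6 ⊕ 0x9 ⊕ 0x1 = 0xE.
P'2: 0xC ⊕ 0xA ⊕ 0x2 = 0x4.
P'3: 0xB ⊕ 0x5 ⊕ 0x8 = 0x6.
P'4: 0x8 ⊕ 0xD ⊕ 0x0 = 0x5.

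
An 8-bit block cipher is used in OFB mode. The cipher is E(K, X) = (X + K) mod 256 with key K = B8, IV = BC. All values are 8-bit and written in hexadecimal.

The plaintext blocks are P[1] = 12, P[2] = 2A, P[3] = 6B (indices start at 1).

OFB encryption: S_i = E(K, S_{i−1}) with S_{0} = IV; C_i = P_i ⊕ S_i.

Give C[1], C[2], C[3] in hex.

C[1]: S = E(K, BC) = 74; 12 ⊕ 74 = 66.
C[2]: S = E(K, 74) = 2C; 2A ⊕ 2C = 06.
C[3]: S = E(K, 2C) = E4; 6B ⊕ E4 = 8F.

C[1] = 66, C[2] = 06, C[3] = 8F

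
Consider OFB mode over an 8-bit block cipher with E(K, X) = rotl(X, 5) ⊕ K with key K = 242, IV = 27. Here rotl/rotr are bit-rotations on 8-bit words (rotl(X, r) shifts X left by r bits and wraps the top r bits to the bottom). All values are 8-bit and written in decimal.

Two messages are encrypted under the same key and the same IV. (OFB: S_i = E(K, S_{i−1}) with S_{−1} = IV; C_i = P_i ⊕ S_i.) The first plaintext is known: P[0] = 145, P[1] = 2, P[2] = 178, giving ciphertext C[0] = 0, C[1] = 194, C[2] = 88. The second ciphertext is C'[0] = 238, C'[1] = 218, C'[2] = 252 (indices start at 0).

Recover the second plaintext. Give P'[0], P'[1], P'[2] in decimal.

P'[0] = 127, P'[1] = 26, P'[2] = 22

In OFB with a reused IV, both messages share the same keystream S_i, so C_i ⊕ C'_i = P_i ⊕ P'_i and thus P'_i = P_i ⊕ C_i ⊕ C'_i.
P'[0]: 145 ⊕ 0 ⊕ 238 = 127.
P'[1]: 2 ⊕ 194 ⊕ 218 = 26.
P'[2]: 178 ⊕ 88 ⊕ 252 = 22.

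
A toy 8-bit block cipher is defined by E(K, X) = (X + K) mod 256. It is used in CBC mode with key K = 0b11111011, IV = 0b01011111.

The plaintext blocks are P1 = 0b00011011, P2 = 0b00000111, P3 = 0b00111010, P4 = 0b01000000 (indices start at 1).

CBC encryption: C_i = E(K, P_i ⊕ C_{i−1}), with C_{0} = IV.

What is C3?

C1: P1 ⊕ 0b01011111 = 0b01000100; E(K, 0b01000100) = 0b00111111.
C2: P2 ⊕ 0b00111111 = 0b00111000; E(K, 0b00111000) = 0b00110011.
C3: P3 ⊕ 0b00110011 = 0b00001001; E(K, 0b00001001) = 0b00000100.

C3 = 0b00000100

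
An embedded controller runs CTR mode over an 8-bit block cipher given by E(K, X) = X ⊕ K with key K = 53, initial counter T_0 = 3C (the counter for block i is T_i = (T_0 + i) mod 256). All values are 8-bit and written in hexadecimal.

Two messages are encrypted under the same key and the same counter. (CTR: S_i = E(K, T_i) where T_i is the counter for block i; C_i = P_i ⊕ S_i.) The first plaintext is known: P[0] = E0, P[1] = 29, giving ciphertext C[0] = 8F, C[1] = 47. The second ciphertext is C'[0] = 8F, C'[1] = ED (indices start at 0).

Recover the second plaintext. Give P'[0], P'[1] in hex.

In CTR with a reused counter, both messages share the same keystream S_i, so C_i ⊕ C'_i = P_i ⊕ P'_i and thus P'_i = P_i ⊕ C_i ⊕ C'_i.
P'[0]: E0 ⊕ 8F ⊕ 8F = E0.
P'[1]: 29 ⊕ 47 ⊕ ED = 83.

P'[0] = E0, P'[1] = 83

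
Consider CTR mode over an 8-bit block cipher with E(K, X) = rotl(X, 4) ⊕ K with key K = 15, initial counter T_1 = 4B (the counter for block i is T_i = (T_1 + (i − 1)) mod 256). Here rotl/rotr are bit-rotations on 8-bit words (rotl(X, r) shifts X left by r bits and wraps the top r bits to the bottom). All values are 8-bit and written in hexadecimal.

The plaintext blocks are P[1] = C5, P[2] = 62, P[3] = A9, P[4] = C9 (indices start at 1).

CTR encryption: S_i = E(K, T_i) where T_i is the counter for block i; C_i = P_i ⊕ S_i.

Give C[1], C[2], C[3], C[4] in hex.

C[1]: T = 4B, S = E(K, T) = A1; C5 ⊕ A1 = 64.
C[2]: T = 4C, S = E(K, T) = D1; 62 ⊕ D1 = B3.
C[3]: T = 4D, S = E(K, T) = C1; A9 ⊕ C1 = 68.
C[4]: T = 4E, S = E(K, T) = F1; C9 ⊕ F1 = 38.

C[1] = 64, C[2] = B3, C[3] = 68, C[4] = 38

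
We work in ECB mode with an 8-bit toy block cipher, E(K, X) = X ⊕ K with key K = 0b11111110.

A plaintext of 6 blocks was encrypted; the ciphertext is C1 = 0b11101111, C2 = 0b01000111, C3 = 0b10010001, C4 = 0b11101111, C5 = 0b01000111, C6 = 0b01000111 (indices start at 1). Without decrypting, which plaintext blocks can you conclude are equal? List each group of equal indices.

P1 = P4; P2 = P5 = P6

ECB encrypts each block independently with the same key, so equal ciphertext blocks imply equal plaintext blocks.
C1 = C4 = 0b11101111, so P1 = P4.
C2 = C5 = C6 = 0b01000111, so P2 = P5 = P6.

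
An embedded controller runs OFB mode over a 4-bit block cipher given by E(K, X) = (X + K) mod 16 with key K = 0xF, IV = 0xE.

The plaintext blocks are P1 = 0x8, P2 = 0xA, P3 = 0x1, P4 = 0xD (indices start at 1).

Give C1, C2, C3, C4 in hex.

C1 = 0x5, C2 = 0x6, C3 = 0xA, C4 = 0x7

OFB encryption: S_i = E(K, S_{i−1}) with S_{0} = IV; C_i = P_i ⊕ S_i.
C1: S = E(K, 0xE) = 0xD; 0x8 ⊕ 0xD = 0x5.
C2: S = E(K, 0xD) = 0xC; 0xA ⊕ 0xC = 0x6.
C3: S = E(K, 0xC) = 0xB; 0x1 ⊕ 0xB = 0xA.
C4: S = E(K, 0xB) = 0xA; 0xD ⊕ 0xA = 0x7.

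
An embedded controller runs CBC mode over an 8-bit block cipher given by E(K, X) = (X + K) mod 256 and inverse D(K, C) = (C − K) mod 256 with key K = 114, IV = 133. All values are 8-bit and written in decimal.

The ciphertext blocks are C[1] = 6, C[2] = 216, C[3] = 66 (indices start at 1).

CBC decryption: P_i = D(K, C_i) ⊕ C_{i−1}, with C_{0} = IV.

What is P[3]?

P[3]: D(K, 66) = 208; 208 ⊕ 216 = 8.

P[3] = 8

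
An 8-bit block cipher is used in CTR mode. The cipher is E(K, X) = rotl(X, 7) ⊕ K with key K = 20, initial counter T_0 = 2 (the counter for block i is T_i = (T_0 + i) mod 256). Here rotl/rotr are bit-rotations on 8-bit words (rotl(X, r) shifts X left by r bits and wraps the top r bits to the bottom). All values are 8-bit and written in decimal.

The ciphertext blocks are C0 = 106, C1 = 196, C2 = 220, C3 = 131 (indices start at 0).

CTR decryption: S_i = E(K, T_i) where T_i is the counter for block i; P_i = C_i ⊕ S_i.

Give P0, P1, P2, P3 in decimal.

P0 = 127, P1 = 81, P2 = 202, P3 = 21

P0: T = 2, S = E(K, T) = 21; 106 ⊕ 21 = 127.
P1: T = 3, S = E(K, T) = 149; 196 ⊕ 149 = 81.
P2: T = 4, S = E(K, T) = 22; 220 ⊕ 22 = 202.
P3: T = 5, S = E(K, T) = 150; 131 ⊕ 150 = 21.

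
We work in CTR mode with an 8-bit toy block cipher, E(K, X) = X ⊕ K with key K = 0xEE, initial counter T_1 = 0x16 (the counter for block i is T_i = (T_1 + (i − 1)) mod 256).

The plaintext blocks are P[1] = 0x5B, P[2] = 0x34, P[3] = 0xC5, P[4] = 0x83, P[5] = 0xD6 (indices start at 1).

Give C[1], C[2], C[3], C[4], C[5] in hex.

C[1] = 0xA3, C[2] = 0xCD, C[3] = 0x33, C[4] = 0x74, C[5] = 0x22

CTR encryption: S_i = E(K, T_i) where T_i is the counter for block i; C_i = P_i ⊕ S_i.
C[1]: T = 0x16, S = E(K, T) = 0xF8; 0x5B ⊕ 0xF8 = 0xA3.
C[2]: T = 0x17, S = E(K, T) = 0xF9; 0x34 ⊕ 0xF9 = 0xCD.
C[3]: T = 0x18, S = E(K, T) = 0xF6; 0xC5 ⊕ 0xF6 = 0x33.
C[4]: T = 0x19, S = E(K, T) = 0xF7; 0x83 ⊕ 0xF7 = 0x74.
C[5]: T = 0x1A, S = E(K, T) = 0xF4; 0xD6 ⊕ 0xF4 = 0x22.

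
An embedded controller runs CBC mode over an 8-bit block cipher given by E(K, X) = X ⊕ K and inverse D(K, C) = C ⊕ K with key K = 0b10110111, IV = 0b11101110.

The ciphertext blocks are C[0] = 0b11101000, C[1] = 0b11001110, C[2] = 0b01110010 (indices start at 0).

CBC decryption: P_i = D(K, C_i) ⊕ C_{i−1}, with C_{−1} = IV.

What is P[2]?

P[2] = 0b00001011

P[2]: D(K, 0b01110010) = 0b11000101; 0b11000101 ⊕ 0b11001110 = 0b00001011.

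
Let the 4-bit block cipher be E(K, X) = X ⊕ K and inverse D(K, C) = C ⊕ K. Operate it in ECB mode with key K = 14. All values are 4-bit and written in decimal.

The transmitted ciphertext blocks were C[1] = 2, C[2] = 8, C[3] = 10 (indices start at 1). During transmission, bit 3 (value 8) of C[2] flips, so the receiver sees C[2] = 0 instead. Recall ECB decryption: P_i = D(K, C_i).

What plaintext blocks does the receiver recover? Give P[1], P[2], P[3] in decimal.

P[1] = 12, P[2] = 14, P[3] = 4

Only C[2] changed, to 0. In ECB, a change in C_i affects only P_i. Decrypting the received ciphertext:
P[1]: D(K, 2) = 12.
P[2]: D(K, 0) = 14.
P[3]: D(K, 10) = 4.
Blocks that differ from the original plaintext: P[2].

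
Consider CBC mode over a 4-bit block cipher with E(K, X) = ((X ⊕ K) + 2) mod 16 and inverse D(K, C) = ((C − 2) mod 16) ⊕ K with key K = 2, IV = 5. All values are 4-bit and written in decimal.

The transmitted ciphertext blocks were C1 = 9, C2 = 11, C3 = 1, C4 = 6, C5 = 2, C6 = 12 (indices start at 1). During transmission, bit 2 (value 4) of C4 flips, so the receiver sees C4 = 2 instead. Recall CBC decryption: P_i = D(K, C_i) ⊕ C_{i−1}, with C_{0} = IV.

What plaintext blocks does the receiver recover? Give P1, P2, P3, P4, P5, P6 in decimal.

Only C4 changed, to 2. In CBC, a change in C_i garbles P_i and flips the same bit in P_{i+1}. Decrypting the received ciphertext:
P1: D(K, 9) = 5; 5 ⊕ 5 = 0.
P2: D(K, 11) = 11; 11 ⊕ 9 = 2.
P3: D(K, 1) = 13; 13 ⊕ 11 = 6.
P4: D(K, 2) = 2; 2 ⊕ 1 = 3.
P5: D(K, 2) = 2; 2 ⊕ 2 = 0.
P6: D(K, 12) = 8; 8 ⊕ 2 = 10.
Blocks that differ from the original plaintext: P4, P5.

P1 = 0, P2 = 2, P3 = 6, P4 = 3, P5 = 0, P6 = 10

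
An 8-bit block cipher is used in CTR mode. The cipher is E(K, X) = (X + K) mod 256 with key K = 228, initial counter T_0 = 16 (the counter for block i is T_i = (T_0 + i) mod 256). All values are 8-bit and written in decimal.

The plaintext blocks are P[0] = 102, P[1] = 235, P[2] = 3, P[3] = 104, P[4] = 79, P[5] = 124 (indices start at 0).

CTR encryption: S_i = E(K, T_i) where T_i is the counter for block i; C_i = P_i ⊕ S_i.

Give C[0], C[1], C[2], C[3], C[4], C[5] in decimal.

C[0]: T = 16, S = E(K, T) = 244; 102 ⊕ 244 = 146.
C[1]: T = 17, S = E(K, T) = 245; 235 ⊕ 245 = 30.
C[2]: T = 18, S = E(K, T) = 246; 3 ⊕ 246 = 245.
C[3]: T = 19, S = E(K, T) = 247; 104 ⊕ 247 = 159.
C[4]: T = 20, S = E(K, T) = 248; 79 ⊕ 248 = 183.
C[5]: T = 21, S = E(K, T) = 249; 124 ⊕ 249 = 133.

C[0] = 146, C[1] = 30, C[2] = 245, C[3] = 159, C[4] = 183, C[5] = 133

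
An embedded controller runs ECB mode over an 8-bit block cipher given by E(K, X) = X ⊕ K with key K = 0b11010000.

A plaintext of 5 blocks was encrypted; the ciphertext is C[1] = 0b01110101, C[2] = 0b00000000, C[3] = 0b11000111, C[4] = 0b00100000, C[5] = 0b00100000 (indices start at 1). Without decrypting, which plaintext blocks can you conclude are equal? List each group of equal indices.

P[4] = P[5]

ECB encrypts each block independently with the same key, so equal ciphertext blocks imply equal plaintext blocks.
C[4] = C[5] = 0b00100000, so P[4] = P[5].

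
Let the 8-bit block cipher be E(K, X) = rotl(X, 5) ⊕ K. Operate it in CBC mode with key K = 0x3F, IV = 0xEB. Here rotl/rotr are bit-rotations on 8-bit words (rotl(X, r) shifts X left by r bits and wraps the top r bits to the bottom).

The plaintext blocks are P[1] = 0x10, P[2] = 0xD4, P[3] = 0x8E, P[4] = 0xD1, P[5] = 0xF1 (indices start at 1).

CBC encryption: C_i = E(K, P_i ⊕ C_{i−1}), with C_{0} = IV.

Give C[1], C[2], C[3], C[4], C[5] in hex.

C[1] = 0x40, C[2] = 0xAD, C[3] = 0x5B, C[4] = 0x6E, C[5] = 0xCC

C[1]: P[1] ⊕ 0xEB = 0xFB; E(K, 0xFB) = 0x40.
C[2]: P[2] ⊕ 0x40 = 0x94; E(K, 0x94) = 0xAD.
C[3]: P[3] ⊕ 0xAD = 0x23; E(K, 0x23) = 0x5B.
C[4]: P[4] ⊕ 0x5B = 0x8A; E(K, 0x8A) = 0x6E.
C[5]: P[5] ⊕ 0x6E = 0x9F; E(K, 0x9F) = 0xCC.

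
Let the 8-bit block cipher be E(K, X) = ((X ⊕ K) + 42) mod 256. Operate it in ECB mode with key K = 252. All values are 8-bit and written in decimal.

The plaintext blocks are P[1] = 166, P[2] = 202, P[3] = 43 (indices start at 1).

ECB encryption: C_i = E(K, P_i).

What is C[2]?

C[2] = 96

C[2]: E(K, 202) = 96.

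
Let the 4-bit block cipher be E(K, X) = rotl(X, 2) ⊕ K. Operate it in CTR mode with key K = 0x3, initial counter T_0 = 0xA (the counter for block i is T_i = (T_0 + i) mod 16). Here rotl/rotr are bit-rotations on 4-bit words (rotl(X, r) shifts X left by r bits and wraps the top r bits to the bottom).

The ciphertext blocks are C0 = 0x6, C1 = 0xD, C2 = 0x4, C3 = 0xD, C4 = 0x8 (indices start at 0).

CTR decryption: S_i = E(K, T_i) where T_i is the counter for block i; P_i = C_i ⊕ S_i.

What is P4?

P4: T = 0xE, S = E(K, T) = 0x8; 0x8 ⊕ 0x8 = 0x0.

P4 = 0x0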